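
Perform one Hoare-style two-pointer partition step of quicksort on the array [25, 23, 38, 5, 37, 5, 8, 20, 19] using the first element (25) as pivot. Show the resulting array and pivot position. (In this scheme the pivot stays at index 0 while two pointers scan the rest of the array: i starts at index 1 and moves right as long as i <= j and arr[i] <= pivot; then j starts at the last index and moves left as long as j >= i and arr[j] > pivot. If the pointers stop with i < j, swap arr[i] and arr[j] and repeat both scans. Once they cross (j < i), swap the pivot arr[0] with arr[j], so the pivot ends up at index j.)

Hoare-style two-pointer partition with pivot = 25:

Initial array: [25, 23, 38, 5, 37, 5, 8, 20, 19]

Pointers start at i = 1, j = 8.
i stops at index 2 (arr[2]=38 > 25), j stops at index 8 (arr[8]=19 <= 25): swap arr[2] and arr[8], array becomes [25, 23, 19, 5, 37, 5, 8, 20, 38]
i stops at index 4 (arr[4]=37 > 25), j stops at index 7 (arr[7]=20 <= 25): swap arr[4] and arr[7], array becomes [25, 23, 19, 5, 20, 5, 8, 37, 38]
i ends at 7, j ends at 6: the pointers have crossed (j < i), so scanning stops.

Swap pivot arr[0] with arr[6] to place pivot at position 6: [8, 23, 19, 5, 20, 5, 25, 37, 38]
Pivot position: 6

After partitioning with pivot 25, the array becomes [8, 23, 19, 5, 20, 5, 25, 37, 38]. The pivot is placed at index 6. All elements to the left of the pivot are <= 25, and all elements to the right are > 25.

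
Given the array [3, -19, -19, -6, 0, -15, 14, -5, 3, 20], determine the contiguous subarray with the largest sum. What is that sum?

Using Kadane's algorithm on [3, -19, -19, -6, 0, -15, 14, -5, 3, 20]:

Scanning through the array:
Position 1 (value -19): max_ending_here = -16, max_so_far = 3
Position 2 (value -19): max_ending_here = -19, max_so_far = 3
Position 3 (value -6): max_ending_here = -6, max_so_far = 3
Position 4 (value 0): max_ending_here = 0, max_so_far = 3
Position 5 (value -15): max_ending_here = -15, max_so_far = 3
Position 6 (value 14): max_ending_here = 14, max_so_far = 14
Position 7 (value -5): max_ending_here = 9, max_so_far = 14
Position 8 (value 3): max_ending_here = 12, max_so_far = 14
Position 9 (value 20): max_ending_here = 32, max_so_far = 32

Maximum subarray: [14, -5, 3, 20]
Maximum sum: 32

The maximum subarray is [14, -5, 3, 20] with sum 32. This subarray runs from index 6 to index 9.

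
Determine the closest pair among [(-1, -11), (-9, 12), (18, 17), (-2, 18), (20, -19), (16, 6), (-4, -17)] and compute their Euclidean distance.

Computing all pairwise distances among 7 points:

d((-1, -11), (-9, 12)) = 24.3516
d((-1, -11), (18, 17)) = 33.8378
d((-1, -11), (-2, 18)) = 29.0172
d((-1, -11), (20, -19)) = 22.4722
d((-1, -11), (16, 6)) = 24.0416
d((-1, -11), (-4, -17)) = 6.7082 <-- minimum
d((-9, 12), (18, 17)) = 27.4591
d((-9, 12), (-2, 18)) = 9.2195
d((-9, 12), (20, -19)) = 42.45
d((-9, 12), (16, 6)) = 25.7099
d((-9, 12), (-4, -17)) = 29.4279
d((18, 17), (-2, 18)) = 20.025
d((18, 17), (20, -19)) = 36.0555
d((18, 17), (16, 6)) = 11.1803
d((18, 17), (-4, -17)) = 40.4969
d((-2, 18), (20, -19)) = 43.0465
d((-2, 18), (16, 6)) = 21.6333
d((-2, 18), (-4, -17)) = 35.0571
d((20, -19), (16, 6)) = 25.318
d((20, -19), (-4, -17)) = 24.0832
d((16, 6), (-4, -17)) = 30.4795

Closest pair: (-1, -11) and (-4, -17) with distance 6.7082

The closest pair is (-1, -11) and (-4, -17) with Euclidean distance 6.7082. For 7 points, brute-force pairwise comparison is shown above. For large n, the divide-and-conquer algorithm (sort by x, recurse on halves, check the dividing strip) achieves O(n log n).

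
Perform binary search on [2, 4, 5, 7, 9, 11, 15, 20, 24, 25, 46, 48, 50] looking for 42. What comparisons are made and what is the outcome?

Binary search for 42 in [2, 4, 5, 7, 9, 11, 15, 20, 24, 25, 46, 48, 50]:

lo=0, hi=12, mid=6, arr[mid]=15 -> 15 < 42, search right half
lo=7, hi=12, mid=9, arr[mid]=25 -> 25 < 42, search right half
lo=10, hi=12, mid=11, arr[mid]=48 -> 48 > 42, search left half
lo=10, hi=10, mid=10, arr[mid]=46 -> 46 > 42, search left half
lo=10 > hi=9, target 42 not found

Binary search determines that 42 is not in the array after 4 comparisons. The search space was exhausted without finding the target.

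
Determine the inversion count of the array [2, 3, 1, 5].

Finding inversions in [2, 3, 1, 5]:

(0, 2): arr[0]=2 > arr[2]=1
(1, 2): arr[1]=3 > arr[2]=1

Total inversions: 2

The array has 2 inversion(s): (0,2), (1,2). Each pair (i,j) satisfies i < j and arr[i] > arr[j].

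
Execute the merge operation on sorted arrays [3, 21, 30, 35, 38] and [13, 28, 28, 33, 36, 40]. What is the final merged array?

Merging process:

Compare 3 vs 13: take 3 from left. Merged: [3]
Compare 21 vs 13: take 13 from right. Merged: [3, 13]
Compare 21 vs 28: take 21 from left. Merged: [3, 13, 21]
Compare 30 vs 28: take 28 from right. Merged: [3, 13, 21, 28]
Compare 30 vs 28: take 28 from right. Merged: [3, 13, 21, 28, 28]
Compare 30 vs 33: take 30 from left. Merged: [3, 13, 21, 28, 28, 30]
Compare 35 vs 33: take 33 from right. Merged: [3, 13, 21, 28, 28, 30, 33]
Compare 35 vs 36: take 35 from left. Merged: [3, 13, 21, 28, 28, 30, 33, 35]
Compare 38 vs 36: take 36 from right. Merged: [3, 13, 21, 28, 28, 30, 33, 35, 36]
Compare 38 vs 40: take 38 from left. Merged: [3, 13, 21, 28, 28, 30, 33, 35, 36, 38]
Append remaining from right: [40]. Merged: [3, 13, 21, 28, 28, 30, 33, 35, 36, 38, 40]

Final merged array: [3, 13, 21, 28, 28, 30, 33, 35, 36, 38, 40]
Total comparisons: 10

The merged array is [3, 13, 21, 28, 28, 30, 33, 35, 36, 38, 40], requiring 10 comparisons. The merge step runs in O(n) time where n is the total number of elements.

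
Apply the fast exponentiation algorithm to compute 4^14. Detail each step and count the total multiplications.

Computing 4^14 by squaring (build up from 4^1; each line after the first costs one multiplication):

4^1 = 4
4^2 = (4^1)^2 = 4^2 = 16
4^3 = 4 * 4^2 = 4 * 16 = 64
4^6 = (4^3)^2 = 64^2 = 4096
4^7 = 4 * 4^6 = 4 * 4096 = 16384
4^14 = (4^7)^2 = 16384^2 = 268435456

Result: 268435456
Multiplications needed: 5 (5 lines after 4^1)

4^14 = 268435456. Using exponentiation by squaring, this requires 5 multiplications. The key idea: if the exponent is even, square the half-power; if odd, multiply by the base once.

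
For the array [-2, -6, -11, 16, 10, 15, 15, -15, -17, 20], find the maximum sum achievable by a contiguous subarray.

Using Kadane's algorithm on [-2, -6, -11, 16, 10, 15, 15, -15, -17, 20]:

Scanning through the array:
Position 1 (value -6): max_ending_here = -6, max_so_far = -2
Position 2 (value -11): max_ending_here = -11, max_so_far = -2
Position 3 (value 16): max_ending_here = 16, max_so_far = 16
Position 4 (value 10): max_ending_here = 26, max_so_far = 26
Position 5 (value 15): max_ending_here = 41, max_so_far = 41
Position 6 (value 15): max_ending_here = 56, max_so_far = 56
Position 7 (value -15): max_ending_here = 41, max_so_far = 56
Position 8 (value -17): max_ending_here = 24, max_so_far = 56
Position 9 (value 20): max_ending_here = 44, max_so_far = 56

Maximum subarray: [16, 10, 15, 15]
Maximum sum: 56

The maximum subarray is [16, 10, 15, 15] with sum 56. This subarray runs from index 3 to index 6.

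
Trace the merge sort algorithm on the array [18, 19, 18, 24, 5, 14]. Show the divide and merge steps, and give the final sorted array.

Merge sort trace:

Split: [18, 19, 18, 24, 5, 14] -> [18, 19, 18] and [24, 5, 14]
  Split: [18, 19, 18] -> [18] and [19, 18]
    Split: [19, 18] -> [19] and [18]
    Merge: [19] + [18] -> [18, 19]
  Merge: [18] + [18, 19] -> [18, 18, 19]
  Split: [24, 5, 14] -> [24] and [5, 14]
    Split: [5, 14] -> [5] and [14]
    Merge: [5] + [14] -> [5, 14]
  Merge: [24] + [5, 14] -> [5, 14, 24]
Merge: [18, 18, 19] + [5, 14, 24] -> [5, 14, 18, 18, 19, 24]

Final sorted array: [5, 14, 18, 18, 19, 24]

The merge sort proceeds by recursively splitting the array and merging sorted halves.
After all merges, the sorted array is [5, 14, 18, 18, 19, 24].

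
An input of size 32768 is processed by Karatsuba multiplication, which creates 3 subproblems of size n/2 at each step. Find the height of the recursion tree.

For divide and conquer with division factor 2:

Problem sizes at each level:
Level 0: 32768
Level 1: 16384
Level 2: 8192
Level 3: 4096
Level 4: 2048
Level 5: 1024
Level 6: 512
Level 7: 256
Level 8: 128
Level 9: 64
Level 10: 32
Level 11: 16
Level 12: 8
Level 13: 4
Level 14: 2
Level 15: 1

The root is level 0 and the size-1 base case is level 15 (the tree spans levels 0 through 15, i.e. 16 levels counting the root), so the depth is the number of divisions: log_2(32768) = 15

The recursion tree depth is log_2(32768) = 15. At each level, the problem size is divided by 2, so it takes 15 divisions to reduce to a base case of size 1. The algorithm makes 3 recursive calls at each level.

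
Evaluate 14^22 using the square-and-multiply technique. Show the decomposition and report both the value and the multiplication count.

Computing 14^22 by squaring (build up from 14^1; each line after the first costs one multiplication):

14^1 = 14
14^2 = (14^1)^2 = 14^2 = 196
14^4 = (14^2)^2 = 196^2 = 38416
14^5 = 14 * 14^4 = 14 * 38416 = 537824
14^10 = (14^5)^2 = 537824^2 = 289254654976
14^11 = 14 * 14^10 = 14 * 289254654976 = 4049565169664
14^22 = (14^11)^2 = 4049565169664^2 = 16398978063355821105872896

Result: 16398978063355821105872896
Multiplications needed: 6 (6 lines after 14^1)

14^22 = 16398978063355821105872896. Using exponentiation by squaring, this requires 6 multiplications. The key idea: if the exponent is even, square the half-power; if odd, multiply by the base once.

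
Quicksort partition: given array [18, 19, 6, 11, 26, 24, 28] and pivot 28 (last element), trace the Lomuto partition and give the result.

Lomuto partition with pivot = 28:

Initial array: [18, 19, 6, 11, 26, 24, 28]

arr[0]=18 <= 28: swap with position 0, array becomes [18, 19, 6, 11, 26, 24, 28]
arr[1]=19 <= 28: swap with position 1, array becomes [18, 19, 6, 11, 26, 24, 28]
arr[2]=6 <= 28: swap with position 2, array becomes [18, 19, 6, 11, 26, 24, 28]
arr[3]=11 <= 28: swap with position 3, array becomes [18, 19, 6, 11, 26, 24, 28]
arr[4]=26 <= 28: swap with position 4, array becomes [18, 19, 6, 11, 26, 24, 28]
arr[5]=24 <= 28: swap with position 5, array becomes [18, 19, 6, 11, 26, 24, 28]

Place pivot at position 6: [18, 19, 6, 11, 26, 24, 28]
Pivot position: 6

After partitioning with pivot 28, the array becomes [18, 19, 6, 11, 26, 24, 28]. The pivot is placed at index 6. All elements to the left of the pivot are <= 28, and all elements to the right are > 28.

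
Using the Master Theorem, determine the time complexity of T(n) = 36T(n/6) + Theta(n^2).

Master Theorem for T(n) = 36T(n/6) + O(n^2):

a = 36, b = 6, c = 2
log_b(a) = log_6(36) = 2.0000

Case 2: c = 2 = log_6(36) = 2.0000
T(n) = O(n^2 log n) = O(n^2 log n)

For T(n) = 36T(n/6) + O(n^2): log_6(36) = 2.0000. This is Case 2 of the Master Theorem (c = log_b(a), equal work at all levels), giving O(n^2 log n).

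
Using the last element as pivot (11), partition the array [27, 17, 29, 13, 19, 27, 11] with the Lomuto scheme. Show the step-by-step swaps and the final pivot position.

Lomuto partition with pivot = 11:

Initial array: [27, 17, 29, 13, 19, 27, 11]

arr[0]=27 > 11: no swap
arr[1]=17 > 11: no swap
arr[2]=29 > 11: no swap
arr[3]=13 > 11: no swap
arr[4]=19 > 11: no swap
arr[5]=27 > 11: no swap

Place pivot at position 0: [11, 17, 29, 13, 19, 27, 27]
Pivot position: 0

After partitioning with pivot 11, the array becomes [11, 17, 29, 13, 19, 27, 27]. The pivot is placed at index 0. All elements to the left of the pivot are <= 11, and all elements to the right are > 11.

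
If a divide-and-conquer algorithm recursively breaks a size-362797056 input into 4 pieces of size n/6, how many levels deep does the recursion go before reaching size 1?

For divide and conquer with division factor 6:

Problem sizes at each level:
Level 0: 362797056
Level 1: 60466176
Level 2: 10077696
Level 3: 1679616
Level 4: 279936
Level 5: 46656
Level 6: 7776
Level 7: 1296
Level 8: 216
Level 9: 36
Level 10: 6
Level 11: 1

The root is level 0 and the size-1 base case is level 11 (the tree spans levels 0 through 11, i.e. 12 levels counting the root), so the depth is the number of divisions: log_6(362797056) = 11

The recursion tree depth is log_6(362797056) = 11. At each level, the problem size is divided by 6, so it takes 11 divisions to reduce to a base case of size 1. The algorithm makes 4 recursive calls at each level.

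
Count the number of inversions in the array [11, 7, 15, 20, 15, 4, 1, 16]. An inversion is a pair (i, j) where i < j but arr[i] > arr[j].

Finding inversions in [11, 7, 15, 20, 15, 4, 1, 16]:

(0, 1): arr[0]=11 > arr[1]=7
(0, 5): arr[0]=11 > arr[5]=4
(0, 6): arr[0]=11 > arr[6]=1
(1, 5): arr[1]=7 > arr[5]=4
(1, 6): arr[1]=7 > arr[6]=1
(2, 5): arr[2]=15 > arr[5]=4
(2, 6): arr[2]=15 > arr[6]=1
(3, 4): arr[3]=20 > arr[4]=15
(3, 5): arr[3]=20 > arr[5]=4
(3, 6): arr[3]=20 > arr[6]=1
(3, 7): arr[3]=20 > arr[7]=16
(4, 5): arr[4]=15 > arr[5]=4
(4, 6): arr[4]=15 > arr[6]=1
(5, 6): arr[5]=4 > arr[6]=1

Total inversions: 14

The array has 14 inversion(s): (0,1), (0,5), (0,6), (1,5), (1,6), (2,5), (2,6), (3,4), (3,5), (3,6), (3,7), (4,5), (4,6), (5,6). Each pair (i,j) satisfies i < j and arr[i] > arr[j].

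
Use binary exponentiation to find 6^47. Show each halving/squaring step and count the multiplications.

Computing 6^47 by squaring (build up from 6^1; each line after the first costs one multiplication):

6^1 = 6
6^2 = (6^1)^2 = 6^2 = 36
6^4 = (6^2)^2 = 36^2 = 1296
6^5 = 6 * 6^4 = 6 * 1296 = 7776
6^10 = (6^5)^2 = 7776^2 = 60466176
6^11 = 6 * 6^10 = 6 * 60466176 = 362797056
6^22 = (6^11)^2 = 362797056^2 = 131621703842267136
6^23 = 6 * 6^22 = 6 * 131621703842267136 = 789730223053602816
6^46 = (6^23)^2 = 789730223053602816^2 = 623673825204293256669089197883129856
6^47 = 6 * 6^46 = 6 * 623673825204293256669089197883129856 = 3742042951225759540014535187298779136

Result: 3742042951225759540014535187298779136
Multiplications needed: 9 (9 lines after 6^1)

6^47 = 3742042951225759540014535187298779136. Using exponentiation by squaring, this requires 9 multiplications. The key idea: if the exponent is even, square the half-power; if odd, multiply by the base once.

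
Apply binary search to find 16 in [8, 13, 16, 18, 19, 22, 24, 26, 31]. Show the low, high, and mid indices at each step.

Binary search for 16 in [8, 13, 16, 18, 19, 22, 24, 26, 31]:

lo=0, hi=8, mid=4, arr[mid]=19 -> 19 > 16, search left half
lo=0, hi=3, mid=1, arr[mid]=13 -> 13 < 16, search right half
lo=2, hi=3, mid=2, arr[mid]=16 -> Found target at index 2!

Binary search finds 16 at index 2 after 3 comparisons. The search repeatedly halves the search space by comparing with the middle element.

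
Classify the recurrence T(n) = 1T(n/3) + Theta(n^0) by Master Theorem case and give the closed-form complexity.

Master Theorem for T(n) = 1T(n/3) + O(n^0):

a = 1, b = 3, c = 0
log_b(a) = log_3(1) = 0.0000

Case 2: c = 0 = log_3(1) = 0.0000
T(n) = O(n^0 log n) = O(log n)

For T(n) = 1T(n/3) + O(n^0): log_3(1) = 0.0000. This is Case 2 of the Master Theorem (c = log_b(a), equal work at all levels), giving O(log n).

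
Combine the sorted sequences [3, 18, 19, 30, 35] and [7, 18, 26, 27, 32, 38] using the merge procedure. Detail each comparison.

Merging process:

Compare 3 vs 7: take 3 from left. Merged: [3]
Compare 18 vs 7: take 7 from right. Merged: [3, 7]
Compare 18 vs 18: take 18 from left. Merged: [3, 7, 18]
Compare 19 vs 18: take 18 from right. Merged: [3, 7, 18, 18]
Compare 19 vs 26: take 19 from left. Merged: [3, 7, 18, 18, 19]
Compare 30 vs 26: take 26 from right. Merged: [3, 7, 18, 18, 19, 26]
Compare 30 vs 27: take 27 from right. Merged: [3, 7, 18, 18, 19, 26, 27]
Compare 30 vs 32: take 30 from left. Merged: [3, 7, 18, 18, 19, 26, 27, 30]
Compare 35 vs 32: take 32 from right. Merged: [3, 7, 18, 18, 19, 26, 27, 30, 32]
Compare 35 vs 38: take 35 from left. Merged: [3, 7, 18, 18, 19, 26, 27, 30, 32, 35]
Append remaining from right: [38]. Merged: [3, 7, 18, 18, 19, 26, 27, 30, 32, 35, 38]

Final merged array: [3, 7, 18, 18, 19, 26, 27, 30, 32, 35, 38]
Total comparisons: 10

The merged array is [3, 7, 18, 18, 19, 26, 27, 30, 32, 35, 38], requiring 10 comparisons. The merge step runs in O(n) time where n is the total number of elements.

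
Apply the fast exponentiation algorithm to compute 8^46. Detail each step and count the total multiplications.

Computing 8^46 by squaring (build up from 8^1; each line after the first costs one multiplication):

8^1 = 8
8^2 = (8^1)^2 = 8^2 = 64
8^4 = (8^2)^2 = 64^2 = 4096
8^5 = 8 * 8^4 = 8 * 4096 = 32768
8^10 = (8^5)^2 = 32768^2 = 1073741824
8^11 = 8 * 8^10 = 8 * 1073741824 = 8589934592
8^22 = (8^11)^2 = 8589934592^2 = 73786976294838206464
8^23 = 8 * 8^22 = 8 * 73786976294838206464 = 590295810358705651712
8^46 = (8^23)^2 = 590295810358705651712^2 = 348449143727040986586495598010130648530944

Result: 348449143727040986586495598010130648530944
Multiplications needed: 8 (8 lines after 8^1)

8^46 = 348449143727040986586495598010130648530944. Using exponentiation by squaring, this requires 8 multiplications. The key idea: if the exponent is even, square the half-power; if odd, multiply by the base once.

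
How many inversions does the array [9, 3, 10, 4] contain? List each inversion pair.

Finding inversions in [9, 3, 10, 4]:

(0, 1): arr[0]=9 > arr[1]=3
(0, 3): arr[0]=9 > arr[3]=4
(2, 3): arr[2]=10 > arr[3]=4

Total inversions: 3

The array has 3 inversion(s): (0,1), (0,3), (2,3). Each pair (i,j) satisfies i < j and arr[i] > arr[j].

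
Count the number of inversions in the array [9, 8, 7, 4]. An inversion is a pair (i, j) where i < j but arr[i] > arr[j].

Finding inversions in [9, 8, 7, 4]:

(0, 1): arr[0]=9 > arr[1]=8
(0, 2): arr[0]=9 > arr[2]=7
(0, 3): arr[0]=9 > arr[3]=4
(1, 2): arr[1]=8 > arr[2]=7
(1, 3): arr[1]=8 > arr[3]=4
(2, 3): arr[2]=7 > arr[3]=4

Total inversions: 6

The array has 6 inversion(s): (0,1), (0,2), (0,3), (1,2), (1,3), (2,3). Each pair (i,j) satisfies i < j and arr[i] > arr[j].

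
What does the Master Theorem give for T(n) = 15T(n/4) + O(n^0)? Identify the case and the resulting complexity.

Master Theorem for T(n) = 15T(n/4) + O(n^0):

a = 15, b = 4, c = 0
log_b(a) = log_4(15) = 1.9534

Case 1: c = 0 < log_4(15) = 1.9534
T(n) = O(n^(log_4 15))

For T(n) = 15T(n/4) + O(n^0): log_4(15) = 1.9534. This is Case 1 of the Master Theorem (c < log_b(a), work dominated by leaves), giving O(n^(log_4 15)).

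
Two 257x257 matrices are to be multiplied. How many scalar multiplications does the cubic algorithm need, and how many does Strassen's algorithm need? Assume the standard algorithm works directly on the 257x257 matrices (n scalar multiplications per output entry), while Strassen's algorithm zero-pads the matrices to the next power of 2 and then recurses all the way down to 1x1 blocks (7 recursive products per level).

Matrix multiplication for 257x257 matrices:

Strassen's algorithm requires power-of-2 dimensions. Pad 257x257 to 512x512 (next power of 2).

Standard algorithm: 257^3 = 16974593 multiplications
Strassen's algorithm: 7^(log2(512)) = 7^9 = 40353607 multiplications
Difference: 16974593 - 40353607 = -23379014 (Strassen uses MORE here due to padding overhead — for small or just-over-power-of-2 n, padding can outweigh the per-level savings)

Standard: 16974593 multiplications (257^3). Strassen: 40353607 multiplications (7^9, after padding to 512x512). Strassen reduces 8 recursive multiplications to 7 at each level.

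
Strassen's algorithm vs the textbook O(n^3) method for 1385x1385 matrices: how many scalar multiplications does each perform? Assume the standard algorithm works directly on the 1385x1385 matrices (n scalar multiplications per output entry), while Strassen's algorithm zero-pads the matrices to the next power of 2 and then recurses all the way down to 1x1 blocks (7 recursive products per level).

Matrix multiplication for 1385x1385 matrices:

Strassen's algorithm requires power-of-2 dimensions. Pad 1385x1385 to 2048x2048 (next power of 2).

Standard algorithm: 1385^3 = 2656741625 multiplications
Strassen's algorithm: 7^(log2(2048)) = 7^11 = 1977326743 multiplications
Savings: 2656741625 - 1977326743 = 679414882 multiplications

Standard: 2656741625 multiplications (1385^3). Strassen: 1977326743 multiplications (7^11, after padding to 2048x2048). Strassen reduces 8 recursive multiplications to 7 at each level.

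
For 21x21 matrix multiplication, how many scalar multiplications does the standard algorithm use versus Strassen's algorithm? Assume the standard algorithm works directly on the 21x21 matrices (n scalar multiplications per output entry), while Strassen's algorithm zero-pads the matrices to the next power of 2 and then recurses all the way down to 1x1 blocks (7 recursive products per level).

Matrix multiplication for 21x21 matrices:

Strassen's algorithm requires power-of-2 dimensions. Pad 21x21 to 32x32 (next power of 2).

Standard algorithm: 21^3 = 9261 multiplications
Strassen's algorithm: 7^(log2(32)) = 7^5 = 16807 multiplications
Difference: 9261 - 16807 = -7546 (Strassen uses MORE here due to padding overhead — for small or just-over-power-of-2 n, padding can outweigh the per-level savings)

Standard: 9261 multiplications (21^3). Strassen: 16807 multiplications (7^5, after padding to 32x32). Strassen reduces 8 recursive multiplications to 7 at each level.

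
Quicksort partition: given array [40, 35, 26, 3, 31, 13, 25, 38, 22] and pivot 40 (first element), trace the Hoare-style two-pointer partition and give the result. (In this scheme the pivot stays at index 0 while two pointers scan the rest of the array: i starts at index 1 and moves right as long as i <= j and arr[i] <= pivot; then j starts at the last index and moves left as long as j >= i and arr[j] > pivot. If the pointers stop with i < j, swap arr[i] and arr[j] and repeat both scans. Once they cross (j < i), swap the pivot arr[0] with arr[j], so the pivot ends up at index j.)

Hoare-style two-pointer partition with pivot = 40:

Initial array: [40, 35, 26, 3, 31, 13, 25, 38, 22]

Pointers start at i = 1, j = 8.
i ends at 9, j ends at 8: the pointers have crossed (j < i), so scanning stops.

Swap pivot arr[0] with arr[8] to place pivot at position 8: [22, 35, 26, 3, 31, 13, 25, 38, 40]
Pivot position: 8

After partitioning with pivot 40, the array becomes [22, 35, 26, 3, 31, 13, 25, 38, 40]. The pivot is placed at index 8. All elements to the left of the pivot are <= 40, and all elements to the right are > 40.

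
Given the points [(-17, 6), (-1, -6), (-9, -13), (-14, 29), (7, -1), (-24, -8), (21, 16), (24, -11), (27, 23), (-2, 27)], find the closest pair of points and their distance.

Computing all pairwise distances among 10 points:

d((-17, 6), (-1, -6)) = 20.0
d((-17, 6), (-9, -13)) = 20.6155
d((-17, 6), (-14, 29)) = 23.1948
d((-17, 6), (7, -1)) = 25.0
d((-17, 6), (-24, -8)) = 15.6525
d((-17, 6), (21, 16)) = 39.2938
d((-17, 6), (24, -11)) = 44.3847
d((-17, 6), (27, 23)) = 47.1699
d((-17, 6), (-2, 27)) = 25.807
d((-1, -6), (-9, -13)) = 10.6301
d((-1, -6), (-14, 29)) = 37.3363
d((-1, -6), (7, -1)) = 9.434
d((-1, -6), (-24, -8)) = 23.0868
d((-1, -6), (21, 16)) = 31.1127
d((-1, -6), (24, -11)) = 25.4951
d((-1, -6), (27, 23)) = 40.3113
d((-1, -6), (-2, 27)) = 33.0151
d((-9, -13), (-14, 29)) = 42.2966
d((-9, -13), (7, -1)) = 20.0
d((-9, -13), (-24, -8)) = 15.8114
d((-9, -13), (21, 16)) = 41.7253
d((-9, -13), (24, -11)) = 33.0606
d((-9, -13), (27, 23)) = 50.9117
d((-9, -13), (-2, 27)) = 40.6079
d((-14, 29), (7, -1)) = 36.6197
d((-14, 29), (-24, -8)) = 38.3275
d((-14, 29), (21, 16)) = 37.3363
d((-14, 29), (24, -11)) = 55.1725
d((-14, 29), (27, 23)) = 41.4367
d((-14, 29), (-2, 27)) = 12.1655
d((7, -1), (-24, -8)) = 31.7805
d((7, -1), (21, 16)) = 22.0227
d((7, -1), (24, -11)) = 19.7231
d((7, -1), (27, 23)) = 31.241
d((7, -1), (-2, 27)) = 29.4109
d((-24, -8), (21, 16)) = 51.0
d((-24, -8), (24, -11)) = 48.0937
d((-24, -8), (27, 23)) = 59.6825
d((-24, -8), (-2, 27)) = 41.3401
d((21, 16), (24, -11)) = 27.1662
d((21, 16), (27, 23)) = 9.2195 <-- minimum
d((21, 16), (-2, 27)) = 25.4951
d((24, -11), (27, 23)) = 34.1321
d((24, -11), (-2, 27)) = 46.0435
d((27, 23), (-2, 27)) = 29.2746

Closest pair: (21, 16) and (27, 23) with distance 9.2195

The closest pair is (21, 16) and (27, 23) with Euclidean distance 9.2195. For 10 points, brute-force pairwise comparison is shown above. For large n, the divide-and-conquer algorithm (sort by x, recurse on halves, check the dividing strip) achieves O(n log n).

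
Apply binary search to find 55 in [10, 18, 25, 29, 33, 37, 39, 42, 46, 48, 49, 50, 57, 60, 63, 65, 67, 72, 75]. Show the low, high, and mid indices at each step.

Binary search for 55 in [10, 18, 25, 29, 33, 37, 39, 42, 46, 48, 49, 50, 57, 60, 63, 65, 67, 72, 75]:

lo=0, hi=18, mid=9, arr[mid]=48 -> 48 < 55, search right half
lo=10, hi=18, mid=14, arr[mid]=63 -> 63 > 55, search left half
lo=10, hi=13, mid=11, arr[mid]=50 -> 50 < 55, search right half
lo=12, hi=13, mid=12, arr[mid]=57 -> 57 > 55, search left half
lo=12 > hi=11, target 55 not found

Binary search determines that 55 is not in the array after 4 comparisons. The search space was exhausted without finding the target.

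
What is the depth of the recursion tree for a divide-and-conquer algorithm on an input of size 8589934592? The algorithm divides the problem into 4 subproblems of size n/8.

For divide and conquer with division factor 8:

Problem sizes at each level:
Level 0: 8589934592
Level 1: 1073741824
Level 2: 134217728
Level 3: 16777216
Level 4: 2097152
Level 5: 262144
Level 6: 32768
Level 7: 4096
Level 8: 512
Level 9: 64
Level 10: 8
Level 11: 1

The root is level 0 and the size-1 base case is level 11 (the tree spans levels 0 through 11, i.e. 12 levels counting the root), so the depth is the number of divisions: log_8(8589934592) = 11

The recursion tree depth is log_8(8589934592) = 11. At each level, the problem size is divided by 8, so it takes 11 divisions to reduce to a base case of size 1. The algorithm makes 4 recursive calls at each level.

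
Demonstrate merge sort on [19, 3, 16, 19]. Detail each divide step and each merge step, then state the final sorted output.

Merge sort trace:

Split: [19, 3, 16, 19] -> [19, 3] and [16, 19]
  Split: [19, 3] -> [19] and [3]
  Merge: [19] + [3] -> [3, 19]
  Split: [16, 19] -> [16] and [19]
  Merge: [16] + [19] -> [16, 19]
Merge: [3, 19] + [16, 19] -> [3, 16, 19, 19]

Final sorted array: [3, 16, 19, 19]

The merge sort proceeds by recursively splitting the array and merging sorted halves.
After all merges, the sorted array is [3, 16, 19, 19].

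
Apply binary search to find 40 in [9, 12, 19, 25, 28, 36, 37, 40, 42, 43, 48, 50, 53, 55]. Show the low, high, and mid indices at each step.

Binary search for 40 in [9, 12, 19, 25, 28, 36, 37, 40, 42, 43, 48, 50, 53, 55]:

lo=0, hi=13, mid=6, arr[mid]=37 -> 37 < 40, search right half
lo=7, hi=13, mid=10, arr[mid]=48 -> 48 > 40, search left half
lo=7, hi=9, mid=8, arr[mid]=42 -> 42 > 40, search left half
lo=7, hi=7, mid=7, arr[mid]=40 -> Found target at index 7!

Binary search finds 40 at index 7 after 4 comparisons. The search repeatedly halves the search space by comparing with the middle element.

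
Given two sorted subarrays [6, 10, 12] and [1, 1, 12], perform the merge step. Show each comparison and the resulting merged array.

Merging process:

Compare 6 vs 1: take 1 from right. Merged: [1]
Compare 6 vs 1: take 1 from right. Merged: [1, 1]
Compare 6 vs 12: take 6 from left. Merged: [1, 1, 6]
Compare 10 vs 12: take 10 from left. Merged: [1, 1, 6, 10]
Compare 12 vs 12: take 12 from left. Merged: [1, 1, 6, 10, 12]
Append remaining from right: [12]. Merged: [1, 1, 6, 10, 12, 12]

Final merged array: [1, 1, 6, 10, 12, 12]
Total comparisons: 5

The merged array is [1, 1, 6, 10, 12, 12], requiring 5 comparisons. The merge step runs in O(n) time where n is the total number of elements.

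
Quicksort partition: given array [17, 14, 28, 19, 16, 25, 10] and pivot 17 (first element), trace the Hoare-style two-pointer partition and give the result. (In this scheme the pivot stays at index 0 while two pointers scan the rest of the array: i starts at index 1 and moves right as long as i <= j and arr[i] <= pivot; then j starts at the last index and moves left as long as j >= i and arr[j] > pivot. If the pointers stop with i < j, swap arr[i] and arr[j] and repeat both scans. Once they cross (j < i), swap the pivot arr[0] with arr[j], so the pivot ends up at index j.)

Hoare-style two-pointer partition with pivot = 17:

Initial array: [17, 14, 28, 19, 16, 25, 10]

Pointers start at i = 1, j = 6.
i stops at index 2 (arr[2]=28 > 17), j stops at index 6 (arr[6]=10 <= 17): swap arr[2] and arr[6], array becomes [17, 14, 10, 19, 16, 25, 28]
i stops at index 3 (arr[3]=19 > 17), j stops at index 4 (arr[4]=16 <= 17): swap arr[3] and arr[4], array becomes [17, 14, 10, 16, 19, 25, 28]
i ends at 4, j ends at 3: the pointers have crossed (j < i), so scanning stops.

Swap pivot arr[0] with arr[3] to place pivot at position 3: [16, 14, 10, 17, 19, 25, 28]
Pivot position: 3

After partitioning with pivot 17, the array becomes [16, 14, 10, 17, 19, 25, 28]. The pivot is placed at index 3. All elements to the left of the pivot are <= 17, and all elements to the right are > 17.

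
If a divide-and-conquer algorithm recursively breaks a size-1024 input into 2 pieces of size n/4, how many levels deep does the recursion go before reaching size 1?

For divide and conquer with division factor 4:

Problem sizes at each level:
Level 0: 1024
Level 1: 256
Level 2: 64
Level 3: 16
Level 4: 4
Level 5: 1

The root is level 0 and the size-1 base case is level 5 (the tree spans levels 0 through 5, i.e. 6 levels counting the root), so the depth is the number of divisions: log_4(1024) = 5

The recursion tree depth is log_4(1024) = 5. At each level, the problem size is divided by 4, so it takes 5 divisions to reduce to a base case of size 1. The algorithm makes 2 recursive calls at each level.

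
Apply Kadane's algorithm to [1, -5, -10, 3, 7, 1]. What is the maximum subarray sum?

Using Kadane's algorithm on [1, -5, -10, 3, 7, 1]:

Scanning through the array:
Position 1 (value -5): max_ending_here = -4, max_so_far = 1
Position 2 (value -10): max_ending_here = -10, max_so_far = 1
Position 3 (value 3): max_ending_here = 3, max_so_far = 3
Position 4 (value 7): max_ending_here = 10, max_so_far = 10
Position 5 (value 1): max_ending_here = 11, max_so_far = 11

Maximum subarray: [3, 7, 1]
Maximum sum: 11

The maximum subarray is [3, 7, 1] with sum 11. This subarray runs from index 3 to index 5.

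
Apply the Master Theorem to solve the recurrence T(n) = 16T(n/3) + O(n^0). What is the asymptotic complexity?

Master Theorem for T(n) = 16T(n/3) + O(n^0):

a = 16, b = 3, c = 0
log_b(a) = log_3(16) = 2.5237

Case 1: c = 0 < log_3(16) = 2.5237
T(n) = O(n^(log_3 16))

For T(n) = 16T(n/3) + O(n^0): log_3(16) = 2.5237. This is Case 1 of the Master Theorem (c < log_b(a), work dominated by leaves), giving O(n^(log_3 16)).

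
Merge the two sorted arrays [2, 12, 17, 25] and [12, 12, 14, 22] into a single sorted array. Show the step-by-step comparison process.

Merging process:

Compare 2 vs 12: take 2 from left. Merged: [2]
Compare 12 vs 12: take 12 from left. Merged: [2, 12]
Compare 17 vs 12: take 12 from right. Merged: [2, 12, 12]
Compare 17 vs 12: take 12 from right. Merged: [2, 12, 12, 12]
Compare 17 vs 14: take 14 from right. Merged: [2, 12, 12, 12, 14]
Compare 17 vs 22: take 17 from left. Merged: [2, 12, 12, 12, 14, 17]
Compare 25 vs 22: take 22 from right. Merged: [2, 12, 12, 12, 14, 17, 22]
Append remaining from left: [25]. Merged: [2, 12, 12, 12, 14, 17, 22, 25]

Final merged array: [2, 12, 12, 12, 14, 17, 22, 25]
Total comparisons: 7

The merged array is [2, 12, 12, 12, 14, 17, 22, 25], requiring 7 comparisons. The merge step runs in O(n) time where n is the total number of elements.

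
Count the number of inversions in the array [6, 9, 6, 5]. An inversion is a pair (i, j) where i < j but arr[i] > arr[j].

Finding inversions in [6, 9, 6, 5]:

(0, 3): arr[0]=6 > arr[3]=5
(1, 2): arr[1]=9 > arr[2]=6
(1, 3): arr[1]=9 > arr[3]=5
(2, 3): arr[2]=6 > arr[3]=5

Total inversions: 4

The array has 4 inversion(s): (0,3), (1,2), (1,3), (2,3). Each pair (i,j) satisfies i < j and arr[i] > arr[j].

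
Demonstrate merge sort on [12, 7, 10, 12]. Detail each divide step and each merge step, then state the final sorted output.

Merge sort trace:

Split: [12, 7, 10, 12] -> [12, 7] and [10, 12]
  Split: [12, 7] -> [12] and [7]
  Merge: [12] + [7] -> [7, 12]
  Split: [10, 12] -> [10] and [12]
  Merge: [10] + [12] -> [10, 12]
Merge: [7, 12] + [10, 12] -> [7, 10, 12, 12]

Final sorted array: [7, 10, 12, 12]

The merge sort proceeds by recursively splitting the array and merging sorted halves.
After all merges, the sorted array is [7, 10, 12, 12].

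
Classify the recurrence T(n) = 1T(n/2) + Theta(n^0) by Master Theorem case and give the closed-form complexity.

Master Theorem for T(n) = 1T(n/2) + O(n^0):

a = 1, b = 2, c = 0
log_b(a) = log_2(1) = 0.0000

Case 2: c = 0 = log_2(1) = 0.0000
T(n) = O(n^0 log n) = O(log n)

For T(n) = 1T(n/2) + O(n^0): log_2(1) = 0.0000. This is Case 2 of the Master Theorem (c = log_b(a), equal work at all levels), giving O(log n).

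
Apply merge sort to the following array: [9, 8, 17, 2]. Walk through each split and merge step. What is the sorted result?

Merge sort trace:

Split: [9, 8, 17, 2] -> [9, 8] and [17, 2]
  Split: [9, 8] -> [9] and [8]
  Merge: [9] + [8] -> [8, 9]
  Split: [17, 2] -> [17] and [2]
  Merge: [17] + [2] -> [2, 17]
Merge: [8, 9] + [2, 17] -> [2, 8, 9, 17]

Final sorted array: [2, 8, 9, 17]

The merge sort proceeds by recursively splitting the array and merging sorted halves.
After all merges, the sorted array is [2, 8, 9, 17].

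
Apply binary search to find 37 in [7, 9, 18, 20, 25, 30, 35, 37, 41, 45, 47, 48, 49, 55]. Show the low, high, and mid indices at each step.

Binary search for 37 in [7, 9, 18, 20, 25, 30, 35, 37, 41, 45, 47, 48, 49, 55]:

lo=0, hi=13, mid=6, arr[mid]=35 -> 35 < 37, search right half
lo=7, hi=13, mid=10, arr[mid]=47 -> 47 > 37, search left half
lo=7, hi=9, mid=8, arr[mid]=41 -> 41 > 37, search left half
lo=7, hi=7, mid=7, arr[mid]=37 -> Found target at index 7!

Binary search finds 37 at index 7 after 4 comparisons. The search repeatedly halves the search space by comparing with the middle element.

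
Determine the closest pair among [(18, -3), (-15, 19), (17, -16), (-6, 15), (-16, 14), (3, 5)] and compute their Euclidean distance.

Computing all pairwise distances among 6 points:

d((18, -3), (-15, 19)) = 39.6611
d((18, -3), (17, -16)) = 13.0384
d((18, -3), (-6, 15)) = 30.0
d((18, -3), (-16, 14)) = 38.0132
d((18, -3), (3, 5)) = 17.0
d((-15, 19), (17, -16)) = 47.4236
d((-15, 19), (-6, 15)) = 9.8489
d((-15, 19), (-16, 14)) = 5.099 <-- minimum
d((-15, 19), (3, 5)) = 22.8035
d((17, -16), (-6, 15)) = 38.6005
d((17, -16), (-16, 14)) = 44.5982
d((17, -16), (3, 5)) = 25.2389
d((-6, 15), (-16, 14)) = 10.0499
d((-6, 15), (3, 5)) = 13.4536
d((-16, 14), (3, 5)) = 21.0238

Closest pair: (-15, 19) and (-16, 14) with distance 5.099

The closest pair is (-15, 19) and (-16, 14) with Euclidean distance 5.099. For 6 points, brute-force pairwise comparison is shown above. For large n, the divide-and-conquer algorithm (sort by x, recurse on halves, check the dividing strip) achieves O(n log n).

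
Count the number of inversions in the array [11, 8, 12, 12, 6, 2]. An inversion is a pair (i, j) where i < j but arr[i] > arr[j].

Finding inversions in [11, 8, 12, 12, 6, 2]:

(0, 1): arr[0]=11 > arr[1]=8
(0, 4): arr[0]=11 > arr[4]=6
(0, 5): arr[0]=11 > arr[5]=2
(1, 4): arr[1]=8 > arr[4]=6
(1, 5): arr[1]=8 > arr[5]=2
(2, 4): arr[2]=12 > arr[4]=6
(2, 5): arr[2]=12 > arr[5]=2
(3, 4): arr[3]=12 > arr[4]=6
(3, 5): arr[3]=12 > arr[5]=2
(4, 5): arr[4]=6 > arr[5]=2

Total inversions: 10

The array has 10 inversion(s): (0,1), (0,4), (0,5), (1,4), (1,5), (2,4), (2,5), (3,4), (3,5), (4,5). Each pair (i,j) satisfies i < j and arr[i] > arr[j].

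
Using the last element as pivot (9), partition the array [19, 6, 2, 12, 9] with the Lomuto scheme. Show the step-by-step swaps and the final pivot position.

Lomuto partition with pivot = 9:

Initial array: [19, 6, 2, 12, 9]

arr[0]=19 > 9: no swap
arr[1]=6 <= 9: swap with position 0, array becomes [6, 19, 2, 12, 9]
arr[2]=2 <= 9: swap with position 1, array becomes [6, 2, 19, 12, 9]
arr[3]=12 > 9: no swap

Place pivot at position 2: [6, 2, 9, 12, 19]
Pivot position: 2

After partitioning with pivot 9, the array becomes [6, 2, 9, 12, 19]. The pivot is placed at index 2. All elements to the left of the pivot are <= 9, and all elements to the right are > 9.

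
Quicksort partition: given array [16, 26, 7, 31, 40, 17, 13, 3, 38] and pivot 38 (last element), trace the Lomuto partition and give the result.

Lomuto partition with pivot = 38:

Initial array: [16, 26, 7, 31, 40, 17, 13, 3, 38]

arr[0]=16 <= 38: swap with position 0, array becomes [16, 26, 7, 31, 40, 17, 13, 3, 38]
arr[1]=26 <= 38: swap with position 1, array becomes [16, 26, 7, 31, 40, 17, 13, 3, 38]
arr[2]=7 <= 38: swap with position 2, array becomes [16, 26, 7, 31, 40, 17, 13, 3, 38]
arr[3]=31 <= 38: swap with position 3, array becomes [16, 26, 7, 31, 40, 17, 13, 3, 38]
arr[4]=40 > 38: no swap
arr[5]=17 <= 38: swap with position 4, array becomes [16, 26, 7, 31, 17, 40, 13, 3, 38]
arr[6]=13 <= 38: swap with position 5, array becomes [16, 26, 7, 31, 17, 13, 40, 3, 38]
arr[7]=3 <= 38: swap with position 6, array becomes [16, 26, 7, 31, 17, 13, 3, 40, 38]

Place pivot at position 7: [16, 26, 7, 31, 17, 13, 3, 38, 40]
Pivot position: 7

After partitioning with pivot 38, the array becomes [16, 26, 7, 31, 17, 13, 3, 38, 40]. The pivot is placed at index 7. All elements to the left of the pivot are <= 38, and all elements to the right are > 38.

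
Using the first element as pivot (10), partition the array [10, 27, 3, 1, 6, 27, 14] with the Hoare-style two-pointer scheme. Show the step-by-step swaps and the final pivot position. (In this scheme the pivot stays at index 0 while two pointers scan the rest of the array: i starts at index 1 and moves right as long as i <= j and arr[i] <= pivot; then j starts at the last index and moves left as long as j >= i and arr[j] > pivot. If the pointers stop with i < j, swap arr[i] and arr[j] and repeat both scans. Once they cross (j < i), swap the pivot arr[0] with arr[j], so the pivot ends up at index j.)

Hoare-style two-pointer partition with pivot = 10:

Initial array: [10, 27, 3, 1, 6, 27, 14]

Pointers start at i = 1, j = 6.
i stops at index 1 (arr[1]=27 > 10), j stops at index 4 (arr[4]=6 <= 10): swap arr[1] and arr[4], array becomes [10, 6, 3, 1, 27, 27, 14]
i ends at 4, j ends at 3: the pointers have crossed (j < i), so scanning stops.

Swap pivot arr[0] with arr[3] to place pivot at position 3: [1, 6, 3, 10, 27, 27, 14]
Pivot position: 3

After partitioning with pivot 10, the array becomes [1, 6, 3, 10, 27, 27, 14]. The pivot is placed at index 3. All elements to the left of the pivot are <= 10, and all elements to the right are > 10.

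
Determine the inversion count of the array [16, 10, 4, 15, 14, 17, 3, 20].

Finding inversions in [16, 10, 4, 15, 14, 17, 3, 20]:

(0, 1): arr[0]=16 > arr[1]=10
(0, 2): arr[0]=16 > arr[2]=4
(0, 3): arr[0]=16 > arr[3]=15
(0, 4): arr[0]=16 > arr[4]=14
(0, 6): arr[0]=16 > arr[6]=3
(1, 2): arr[1]=10 > arr[2]=4
(1, 6): arr[1]=10 > arr[6]=3
(2, 6): arr[2]=4 > arr[6]=3
(3, 4): arr[3]=15 > arr[4]=14
(3, 6): arr[3]=15 > arr[6]=3
(4, 6): arr[4]=14 > arr[6]=3
(5, 6): arr[5]=17 > arr[6]=3

Total inversions: 12

The array has 12 inversion(s): (0,1), (0,2), (0,3), (0,4), (0,6), (1,2), (1,6), (2,6), (3,4), (3,6), (4,6), (5,6). Each pair (i,j) satisfies i < j and arr[i] > arr[j].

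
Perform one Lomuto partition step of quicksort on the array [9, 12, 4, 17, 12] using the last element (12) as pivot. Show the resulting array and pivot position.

Lomuto partition with pivot = 12:

Initial array: [9, 12, 4, 17, 12]

arr[0]=9 <= 12: swap with position 0, array becomes [9, 12, 4, 17, 12]
arr[1]=12 <= 12: swap with position 1, array becomes [9, 12, 4, 17, 12]
arr[2]=4 <= 12: swap with position 2, array becomes [9, 12, 4, 17, 12]
arr[3]=17 > 12: no swap

Place pivot at position 3: [9, 12, 4, 12, 17]
Pivot position: 3

After partitioning with pivot 12, the array becomes [9, 12, 4, 12, 17]. The pivot is placed at index 3. All elements to the left of the pivot are <= 12, and all elements to the right are > 12.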